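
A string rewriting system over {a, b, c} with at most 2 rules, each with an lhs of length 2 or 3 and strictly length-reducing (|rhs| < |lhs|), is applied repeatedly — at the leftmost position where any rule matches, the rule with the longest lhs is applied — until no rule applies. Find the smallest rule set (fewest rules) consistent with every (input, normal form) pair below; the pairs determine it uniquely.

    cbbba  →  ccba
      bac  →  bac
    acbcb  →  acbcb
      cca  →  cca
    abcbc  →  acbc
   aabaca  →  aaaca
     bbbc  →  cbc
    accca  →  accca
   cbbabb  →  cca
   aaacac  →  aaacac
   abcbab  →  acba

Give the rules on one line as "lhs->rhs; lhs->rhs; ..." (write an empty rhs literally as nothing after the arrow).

  | cbbba => ccba
  | bac
  | acbcb
  | cca

ab->a; bb->c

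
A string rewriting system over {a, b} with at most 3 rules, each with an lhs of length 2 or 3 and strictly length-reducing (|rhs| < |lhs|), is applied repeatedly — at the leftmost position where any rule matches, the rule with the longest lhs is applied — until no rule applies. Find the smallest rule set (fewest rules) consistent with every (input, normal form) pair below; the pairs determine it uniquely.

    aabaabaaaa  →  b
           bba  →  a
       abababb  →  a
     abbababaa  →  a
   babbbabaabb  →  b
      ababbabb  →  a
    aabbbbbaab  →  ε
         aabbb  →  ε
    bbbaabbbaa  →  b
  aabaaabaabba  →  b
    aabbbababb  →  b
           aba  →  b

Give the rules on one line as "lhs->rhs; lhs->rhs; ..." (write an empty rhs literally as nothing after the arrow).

aa->b; ba->a; bb->

  | aabaabaaaa => bbaabaaaa => aabaaaa => bbaaaa => aaaa => baa => aa => b
  | bba => a
  | abababb => aababb => bbabb => abb => a
  | abbababaa => aababaa => bbabaa => abaa => aaa => ba => a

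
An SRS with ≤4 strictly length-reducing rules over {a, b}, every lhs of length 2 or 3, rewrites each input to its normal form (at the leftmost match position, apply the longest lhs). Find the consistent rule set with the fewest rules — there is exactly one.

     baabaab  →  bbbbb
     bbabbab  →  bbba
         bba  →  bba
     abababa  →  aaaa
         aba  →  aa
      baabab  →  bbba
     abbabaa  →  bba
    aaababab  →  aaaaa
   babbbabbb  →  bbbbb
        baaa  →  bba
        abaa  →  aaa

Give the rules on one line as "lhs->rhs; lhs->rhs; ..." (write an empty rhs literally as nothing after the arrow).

  | baabaab => bbbaab => bbbbb
  | bbabbab => bbbab => bbba
  | bba
  | abababa => aababa => aaaba => aaaa

ab->a; abb->b; baa->bb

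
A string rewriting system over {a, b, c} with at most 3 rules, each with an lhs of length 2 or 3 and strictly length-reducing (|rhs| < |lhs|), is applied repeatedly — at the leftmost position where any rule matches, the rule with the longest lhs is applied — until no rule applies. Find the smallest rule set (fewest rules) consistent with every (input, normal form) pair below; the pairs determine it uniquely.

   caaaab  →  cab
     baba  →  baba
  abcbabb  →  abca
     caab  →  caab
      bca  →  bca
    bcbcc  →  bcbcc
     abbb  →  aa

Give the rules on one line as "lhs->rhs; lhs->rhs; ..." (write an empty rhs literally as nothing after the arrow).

  | caaaab => cab
  | baba
  | abcbabb => abcbbb => abca
  | caab

aaa->; bbb->a; cba->cb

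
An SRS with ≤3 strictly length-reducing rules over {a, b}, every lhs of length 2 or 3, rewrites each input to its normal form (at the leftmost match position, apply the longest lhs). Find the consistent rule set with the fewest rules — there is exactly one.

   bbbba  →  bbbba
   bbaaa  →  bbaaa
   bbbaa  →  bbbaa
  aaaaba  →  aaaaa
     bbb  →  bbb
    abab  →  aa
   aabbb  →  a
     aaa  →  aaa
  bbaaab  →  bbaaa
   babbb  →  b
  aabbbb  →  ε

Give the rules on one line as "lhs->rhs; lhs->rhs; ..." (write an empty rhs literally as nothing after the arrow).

  | bbbba
  | bbaaa
  | bbbaa
  | aaaaba => aaaaa

ab->a; abb->; bab->ab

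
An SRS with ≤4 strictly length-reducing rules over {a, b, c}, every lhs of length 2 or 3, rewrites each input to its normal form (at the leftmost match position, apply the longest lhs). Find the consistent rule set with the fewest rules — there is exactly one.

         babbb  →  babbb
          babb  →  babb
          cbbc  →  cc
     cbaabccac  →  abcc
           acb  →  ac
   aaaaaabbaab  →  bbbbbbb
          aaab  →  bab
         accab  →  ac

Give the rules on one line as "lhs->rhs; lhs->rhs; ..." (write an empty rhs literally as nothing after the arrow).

  | babbb
  | babb
  | cbbc => cbc => cc
  | cbaabccac => caabccac => abccac => abcc

aa->b; ca->; cb->c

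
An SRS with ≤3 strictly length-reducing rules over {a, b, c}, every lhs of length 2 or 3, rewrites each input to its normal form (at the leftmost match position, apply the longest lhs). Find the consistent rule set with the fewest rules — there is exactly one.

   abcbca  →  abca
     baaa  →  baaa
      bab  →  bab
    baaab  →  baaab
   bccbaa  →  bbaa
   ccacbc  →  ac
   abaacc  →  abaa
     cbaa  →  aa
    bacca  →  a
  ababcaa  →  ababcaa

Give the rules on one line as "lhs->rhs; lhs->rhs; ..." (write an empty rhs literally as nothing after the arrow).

  | abcbca => abca
  | baaa
  | bab
  | baaab

bac->c; cb->; cc->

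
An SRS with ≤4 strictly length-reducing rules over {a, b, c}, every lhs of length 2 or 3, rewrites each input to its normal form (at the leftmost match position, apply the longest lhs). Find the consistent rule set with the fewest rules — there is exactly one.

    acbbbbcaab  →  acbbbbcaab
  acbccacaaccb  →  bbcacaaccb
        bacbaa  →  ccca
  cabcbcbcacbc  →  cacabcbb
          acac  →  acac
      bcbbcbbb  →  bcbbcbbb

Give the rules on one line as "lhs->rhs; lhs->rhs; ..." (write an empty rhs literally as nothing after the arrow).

  | acbbbbcaab
  | acbccacaaccb => aaacacaaccb => bbcacaaccb
  | bacbaa => ccbaa => ccca
  | cabcbcbcacbc => cabaabcacbc => cacabcacbc => cacabcaaa => cacabcbb

aaa->bb; ba->c; cbc->aa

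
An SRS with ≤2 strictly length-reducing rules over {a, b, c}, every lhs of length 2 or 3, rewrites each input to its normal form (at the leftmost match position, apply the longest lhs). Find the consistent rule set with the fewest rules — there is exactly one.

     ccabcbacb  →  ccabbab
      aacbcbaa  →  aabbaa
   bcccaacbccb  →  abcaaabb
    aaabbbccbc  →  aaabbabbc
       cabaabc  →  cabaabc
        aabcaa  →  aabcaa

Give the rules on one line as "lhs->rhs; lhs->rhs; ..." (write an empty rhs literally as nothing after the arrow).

bcc->ab; cb->b

  | ccabcbacb => ccabbacb => ccabbab
  | aacbcbaa => aabcbaa => aabbaa
  | bcccaacbccb => abcaacbccb => abcaabccb => abcaaabb
  | aaabbbccbc => aaabbabbc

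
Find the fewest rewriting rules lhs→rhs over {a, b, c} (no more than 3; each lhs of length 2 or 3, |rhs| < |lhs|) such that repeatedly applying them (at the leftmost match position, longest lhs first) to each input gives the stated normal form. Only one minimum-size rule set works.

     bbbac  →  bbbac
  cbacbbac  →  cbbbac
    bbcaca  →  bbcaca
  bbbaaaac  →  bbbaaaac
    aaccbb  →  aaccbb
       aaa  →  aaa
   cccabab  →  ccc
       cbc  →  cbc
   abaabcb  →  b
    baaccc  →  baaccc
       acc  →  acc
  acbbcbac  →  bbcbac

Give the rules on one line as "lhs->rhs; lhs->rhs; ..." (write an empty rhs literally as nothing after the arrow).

  | bbbac
  | cbacbbac => cbbbac
  | bbcaca
  | bbbaaaac

ab->; acb->b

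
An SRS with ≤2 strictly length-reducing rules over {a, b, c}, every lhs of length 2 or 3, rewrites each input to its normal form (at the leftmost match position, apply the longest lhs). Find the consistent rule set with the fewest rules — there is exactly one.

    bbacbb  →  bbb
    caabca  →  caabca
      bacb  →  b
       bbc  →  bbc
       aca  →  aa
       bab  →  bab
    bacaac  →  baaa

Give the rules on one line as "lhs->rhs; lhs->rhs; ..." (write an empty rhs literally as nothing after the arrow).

ac->a; acb->

  | bbacbb => bbb
  | caabca
  | bacb => b
  | bbc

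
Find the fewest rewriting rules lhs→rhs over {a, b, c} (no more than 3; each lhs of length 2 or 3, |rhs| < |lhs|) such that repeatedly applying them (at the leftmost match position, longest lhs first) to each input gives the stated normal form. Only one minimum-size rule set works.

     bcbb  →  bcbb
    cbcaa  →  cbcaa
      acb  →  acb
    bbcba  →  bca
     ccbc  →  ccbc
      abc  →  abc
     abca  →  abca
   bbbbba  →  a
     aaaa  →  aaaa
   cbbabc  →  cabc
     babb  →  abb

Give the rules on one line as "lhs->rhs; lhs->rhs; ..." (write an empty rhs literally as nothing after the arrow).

ba->a; bbc->bc

  | bcbb
  | cbcaa
  | acb
  | bbcba => bcba => bca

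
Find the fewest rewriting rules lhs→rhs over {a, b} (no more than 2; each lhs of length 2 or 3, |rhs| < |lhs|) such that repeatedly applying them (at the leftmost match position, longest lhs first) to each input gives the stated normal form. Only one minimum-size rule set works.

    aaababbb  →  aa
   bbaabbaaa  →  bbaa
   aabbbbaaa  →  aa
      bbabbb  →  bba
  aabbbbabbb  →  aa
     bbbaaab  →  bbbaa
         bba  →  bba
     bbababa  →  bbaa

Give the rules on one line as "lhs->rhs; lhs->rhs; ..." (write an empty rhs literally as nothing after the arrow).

  | aaababbb => aababbb => aaabbb => aabbb => aabb => aab => aa
  | bbaabbaaa => bbaabaaa => bbaaaaa => bbaaaa => bbaaa => bbaa
  | aabbbbaaa => aabbbaaa => aabbaaa => aabaaa => aaaaa => aaaa => aaa => aa
  | bbabbb => bbabb => bbab => bba

aaa->aa; ab->a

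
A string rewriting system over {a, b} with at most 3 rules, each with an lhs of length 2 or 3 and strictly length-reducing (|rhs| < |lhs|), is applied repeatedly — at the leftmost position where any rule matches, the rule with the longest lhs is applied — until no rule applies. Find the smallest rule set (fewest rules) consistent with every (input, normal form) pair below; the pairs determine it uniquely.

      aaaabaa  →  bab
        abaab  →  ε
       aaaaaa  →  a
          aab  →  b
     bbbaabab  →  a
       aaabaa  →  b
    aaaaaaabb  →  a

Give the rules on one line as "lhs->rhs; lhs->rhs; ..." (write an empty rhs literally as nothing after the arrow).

aa->; aaa->b; bb->a

  | aaaabaa => babaa => bab
  | abaab => abb => aa => ε
  | aaaaaa => baaa => bb => a
  | aab => b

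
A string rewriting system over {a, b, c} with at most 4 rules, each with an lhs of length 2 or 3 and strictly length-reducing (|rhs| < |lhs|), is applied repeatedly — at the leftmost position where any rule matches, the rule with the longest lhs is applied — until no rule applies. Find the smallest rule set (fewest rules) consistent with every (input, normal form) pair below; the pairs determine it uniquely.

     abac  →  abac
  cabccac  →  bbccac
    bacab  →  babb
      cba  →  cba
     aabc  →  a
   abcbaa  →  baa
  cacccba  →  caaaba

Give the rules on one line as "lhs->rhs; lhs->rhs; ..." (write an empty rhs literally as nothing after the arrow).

abc->; cab->bb; ccc->aa

  | abac
  | cabccac => bbccac
  | bacab => babb
  | cba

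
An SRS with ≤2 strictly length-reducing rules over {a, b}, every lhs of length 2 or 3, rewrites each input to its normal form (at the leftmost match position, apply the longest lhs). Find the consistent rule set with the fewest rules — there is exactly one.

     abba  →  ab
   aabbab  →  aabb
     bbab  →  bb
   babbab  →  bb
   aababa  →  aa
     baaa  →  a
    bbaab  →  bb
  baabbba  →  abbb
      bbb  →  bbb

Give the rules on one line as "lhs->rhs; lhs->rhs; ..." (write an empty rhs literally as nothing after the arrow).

  | abba => ab
  | aabbab => aabb
  | bbab => bb
  | babbab => bbab => bb

ba->; baa->ab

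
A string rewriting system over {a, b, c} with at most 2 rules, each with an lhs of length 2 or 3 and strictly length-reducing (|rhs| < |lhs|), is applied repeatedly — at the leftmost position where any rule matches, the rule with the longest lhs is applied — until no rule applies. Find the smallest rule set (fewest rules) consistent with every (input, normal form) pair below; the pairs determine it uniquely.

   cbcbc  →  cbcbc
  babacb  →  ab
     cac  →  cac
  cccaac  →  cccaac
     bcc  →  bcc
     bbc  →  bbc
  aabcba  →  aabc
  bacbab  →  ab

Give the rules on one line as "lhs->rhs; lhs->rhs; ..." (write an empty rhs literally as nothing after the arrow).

ba->; bac->a

  | cbcbc
  | babacb => bacb => ab
  | cac
  | cccaac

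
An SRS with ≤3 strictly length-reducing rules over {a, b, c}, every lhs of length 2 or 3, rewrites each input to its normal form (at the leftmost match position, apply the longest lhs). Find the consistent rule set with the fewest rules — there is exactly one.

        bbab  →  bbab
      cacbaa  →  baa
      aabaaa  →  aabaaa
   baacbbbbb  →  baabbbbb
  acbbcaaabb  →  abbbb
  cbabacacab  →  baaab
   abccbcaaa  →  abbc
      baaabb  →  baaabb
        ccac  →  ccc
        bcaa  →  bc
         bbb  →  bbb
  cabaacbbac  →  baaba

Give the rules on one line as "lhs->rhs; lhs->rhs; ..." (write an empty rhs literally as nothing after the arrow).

  | bbab
  | cacbaa => ccbaa => cbaa => baa
  | aabaaa
  | baacbbbbb => baabbbbb

bac->a; ca->c; cb->b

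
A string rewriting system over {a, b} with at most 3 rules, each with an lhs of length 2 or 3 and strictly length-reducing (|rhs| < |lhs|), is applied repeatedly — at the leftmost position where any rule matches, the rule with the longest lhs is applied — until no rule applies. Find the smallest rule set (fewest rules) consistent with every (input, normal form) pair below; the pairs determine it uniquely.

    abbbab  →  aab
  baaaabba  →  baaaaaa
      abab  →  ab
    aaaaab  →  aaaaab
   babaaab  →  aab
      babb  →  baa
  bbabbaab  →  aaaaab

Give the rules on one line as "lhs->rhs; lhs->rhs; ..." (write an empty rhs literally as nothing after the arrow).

  | abbbab => aabab => abbb => aab
  | baaaabba => baaaaaa
  | abab => bbb => ab
  | aaaaab

aba->bb; bb->a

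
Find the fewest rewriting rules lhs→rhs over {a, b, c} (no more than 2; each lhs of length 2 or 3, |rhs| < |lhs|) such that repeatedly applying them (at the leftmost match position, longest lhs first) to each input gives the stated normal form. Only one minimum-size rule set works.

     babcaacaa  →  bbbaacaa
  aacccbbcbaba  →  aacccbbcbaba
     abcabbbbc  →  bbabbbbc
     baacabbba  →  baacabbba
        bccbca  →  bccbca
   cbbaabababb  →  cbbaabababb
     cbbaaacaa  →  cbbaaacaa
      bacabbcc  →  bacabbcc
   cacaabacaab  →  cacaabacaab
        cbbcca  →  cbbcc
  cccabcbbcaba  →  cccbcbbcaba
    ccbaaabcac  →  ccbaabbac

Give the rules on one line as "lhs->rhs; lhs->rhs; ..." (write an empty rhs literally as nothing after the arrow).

  | babcaacaa => bbbaacaa
  | aacccbbcbaba
  | abcabbbbc => bbabbbbc
  | baacabbba

abc->bb; cca->cc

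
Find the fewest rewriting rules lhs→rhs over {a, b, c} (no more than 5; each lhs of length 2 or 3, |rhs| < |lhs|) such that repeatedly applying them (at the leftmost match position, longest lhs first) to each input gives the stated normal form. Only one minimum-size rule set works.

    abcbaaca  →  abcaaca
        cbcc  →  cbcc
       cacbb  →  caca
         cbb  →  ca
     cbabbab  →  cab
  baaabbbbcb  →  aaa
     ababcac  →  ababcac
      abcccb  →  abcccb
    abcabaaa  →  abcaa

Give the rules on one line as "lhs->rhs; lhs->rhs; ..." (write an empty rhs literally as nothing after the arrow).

baa->; bb->a; bbc->b; bcb->bc

  | abcbaaca => abcaaca
  | cbcc
  | cacbb => caca
  | cbb => ca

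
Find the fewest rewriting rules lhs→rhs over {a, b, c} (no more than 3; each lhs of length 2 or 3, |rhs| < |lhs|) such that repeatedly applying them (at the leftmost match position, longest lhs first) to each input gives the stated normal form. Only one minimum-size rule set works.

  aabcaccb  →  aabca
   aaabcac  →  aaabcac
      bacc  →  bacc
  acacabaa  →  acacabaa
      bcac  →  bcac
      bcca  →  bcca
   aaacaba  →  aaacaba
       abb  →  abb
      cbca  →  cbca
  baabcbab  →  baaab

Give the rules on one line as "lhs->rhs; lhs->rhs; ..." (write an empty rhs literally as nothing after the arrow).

bcb->; ccb->

  | aabcaccb => aabca
  | aaabcac
  | bacc
  | acacabaa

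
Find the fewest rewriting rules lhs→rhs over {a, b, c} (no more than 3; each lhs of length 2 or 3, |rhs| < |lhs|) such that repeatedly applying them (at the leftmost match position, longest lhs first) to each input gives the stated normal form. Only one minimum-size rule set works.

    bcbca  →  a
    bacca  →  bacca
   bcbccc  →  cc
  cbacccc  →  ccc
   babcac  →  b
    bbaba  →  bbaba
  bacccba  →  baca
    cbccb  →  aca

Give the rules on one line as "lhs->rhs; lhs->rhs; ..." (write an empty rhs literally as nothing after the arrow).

  | bcbca => bca => a
  | bacca
  | bcbccc => bccc => cc
  | cbacccc => aacccc => bcccc => ccc

aa->b; bc->; cb->a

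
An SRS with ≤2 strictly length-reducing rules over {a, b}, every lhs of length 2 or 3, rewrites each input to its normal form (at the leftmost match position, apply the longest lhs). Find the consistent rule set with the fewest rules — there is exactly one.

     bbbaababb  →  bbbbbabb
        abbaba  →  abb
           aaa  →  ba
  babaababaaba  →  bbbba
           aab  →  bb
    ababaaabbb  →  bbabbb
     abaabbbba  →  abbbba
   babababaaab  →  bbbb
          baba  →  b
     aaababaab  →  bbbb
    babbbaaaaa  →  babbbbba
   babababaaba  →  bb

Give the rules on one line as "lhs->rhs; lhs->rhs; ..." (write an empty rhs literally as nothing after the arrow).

aa->b; aba->

  | bbbaababb => bbbbbabb
  | abbaba => abb
  | aaa => ba
  | babaababaaba => bababaaba => bbaaba => bbbba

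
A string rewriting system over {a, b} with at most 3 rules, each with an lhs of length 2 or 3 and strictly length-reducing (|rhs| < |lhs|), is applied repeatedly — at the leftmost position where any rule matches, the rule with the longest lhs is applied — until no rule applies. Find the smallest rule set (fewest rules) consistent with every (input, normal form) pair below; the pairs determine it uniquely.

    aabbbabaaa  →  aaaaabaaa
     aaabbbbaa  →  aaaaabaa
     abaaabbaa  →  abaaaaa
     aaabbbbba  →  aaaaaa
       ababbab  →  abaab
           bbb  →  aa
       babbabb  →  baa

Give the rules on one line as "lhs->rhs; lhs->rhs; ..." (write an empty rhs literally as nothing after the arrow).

bb->; bbb->aa

  | aabbbabaaa => aaaaabaaa
  | aaabbbbaa => aaaaabaa
  | abaaabbaa => abaaaaa
  | aaabbbbba => aaaaabba => aaaaaa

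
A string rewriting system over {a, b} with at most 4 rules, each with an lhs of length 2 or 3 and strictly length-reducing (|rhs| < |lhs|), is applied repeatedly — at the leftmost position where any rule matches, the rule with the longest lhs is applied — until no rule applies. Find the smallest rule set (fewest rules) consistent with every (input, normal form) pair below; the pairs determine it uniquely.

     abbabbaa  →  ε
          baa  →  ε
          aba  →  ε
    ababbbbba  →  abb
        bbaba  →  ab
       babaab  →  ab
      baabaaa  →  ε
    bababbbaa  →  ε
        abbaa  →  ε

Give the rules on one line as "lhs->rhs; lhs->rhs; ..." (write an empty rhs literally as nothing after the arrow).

aa->; aab->ab; ba->a; bba->ab

  | abbabbaa => aabbbaa => abbbaa => ababa => aaba => aba => aa => ε
  | baa => aa => ε
  | aba => aa => ε
  | ababbbbba => aabbbbba => abbbbba => abbbab => ababb => aabb => abb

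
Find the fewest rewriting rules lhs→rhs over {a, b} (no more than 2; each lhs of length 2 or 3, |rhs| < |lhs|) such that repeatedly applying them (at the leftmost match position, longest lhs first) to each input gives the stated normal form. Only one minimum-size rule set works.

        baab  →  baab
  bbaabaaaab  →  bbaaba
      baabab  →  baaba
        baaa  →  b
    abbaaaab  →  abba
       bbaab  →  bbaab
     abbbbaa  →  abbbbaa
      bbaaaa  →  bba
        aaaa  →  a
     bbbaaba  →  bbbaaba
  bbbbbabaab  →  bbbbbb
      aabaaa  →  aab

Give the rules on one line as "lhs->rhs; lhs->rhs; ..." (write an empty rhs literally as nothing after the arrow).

aaa->; bab->ba

  | baab
  | bbaabaaaab => bbaabab => bbaaba
  | baabab => baaba
  | baaa => b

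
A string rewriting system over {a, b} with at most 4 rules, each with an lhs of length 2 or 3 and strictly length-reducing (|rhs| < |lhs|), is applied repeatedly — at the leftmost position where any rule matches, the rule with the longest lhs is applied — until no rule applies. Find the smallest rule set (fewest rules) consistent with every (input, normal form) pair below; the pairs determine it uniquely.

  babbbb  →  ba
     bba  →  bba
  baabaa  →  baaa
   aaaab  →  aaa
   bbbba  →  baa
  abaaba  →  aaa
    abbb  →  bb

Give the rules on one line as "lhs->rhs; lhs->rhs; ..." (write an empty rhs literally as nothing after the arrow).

aab->a; ab->a; abb->b; bbb->ba

  | babbbb => bbbb => bab => ba
  | bba
  | baabaa => baaa
  | aaaab => aaa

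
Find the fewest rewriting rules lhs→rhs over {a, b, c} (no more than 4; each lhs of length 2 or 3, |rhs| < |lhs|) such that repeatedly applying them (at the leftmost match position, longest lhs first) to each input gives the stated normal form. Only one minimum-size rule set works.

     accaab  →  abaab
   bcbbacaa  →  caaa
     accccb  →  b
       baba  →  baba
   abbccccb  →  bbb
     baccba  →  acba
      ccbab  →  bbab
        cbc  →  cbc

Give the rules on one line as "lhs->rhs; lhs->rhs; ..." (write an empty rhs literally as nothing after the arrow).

abb->; bac->a; bcb->c; cc->b

  | accaab => abaab
  | bcbbacaa => cbacaa => caaa
  | accccb => abccb => abbb => b
  | baba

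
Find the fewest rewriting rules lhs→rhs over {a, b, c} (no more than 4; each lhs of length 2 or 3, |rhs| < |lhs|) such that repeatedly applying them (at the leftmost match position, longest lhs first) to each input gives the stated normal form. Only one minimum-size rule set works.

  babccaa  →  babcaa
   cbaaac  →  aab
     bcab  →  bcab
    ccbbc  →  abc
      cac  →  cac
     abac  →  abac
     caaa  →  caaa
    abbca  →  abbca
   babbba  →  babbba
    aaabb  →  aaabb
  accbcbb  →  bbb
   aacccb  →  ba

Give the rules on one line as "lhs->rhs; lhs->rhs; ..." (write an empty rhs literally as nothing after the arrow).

aac->b; cb->a; cc->c

  | babccaa => babcaa
  | cbaaac => aaaac => aab
  | bcab
  | ccbbc => cbbc => abc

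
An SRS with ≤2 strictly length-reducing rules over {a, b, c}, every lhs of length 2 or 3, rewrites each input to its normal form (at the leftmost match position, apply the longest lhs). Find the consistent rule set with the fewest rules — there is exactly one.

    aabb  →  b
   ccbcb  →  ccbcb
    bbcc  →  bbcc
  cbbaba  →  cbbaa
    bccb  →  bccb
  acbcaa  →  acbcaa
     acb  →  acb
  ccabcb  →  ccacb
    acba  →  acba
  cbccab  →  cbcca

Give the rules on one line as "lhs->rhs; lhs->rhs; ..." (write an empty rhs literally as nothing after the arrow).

aab->; ab->a

  | aabb => b
  | ccbcb
  | bbcc
  | cbbaba => cbbaa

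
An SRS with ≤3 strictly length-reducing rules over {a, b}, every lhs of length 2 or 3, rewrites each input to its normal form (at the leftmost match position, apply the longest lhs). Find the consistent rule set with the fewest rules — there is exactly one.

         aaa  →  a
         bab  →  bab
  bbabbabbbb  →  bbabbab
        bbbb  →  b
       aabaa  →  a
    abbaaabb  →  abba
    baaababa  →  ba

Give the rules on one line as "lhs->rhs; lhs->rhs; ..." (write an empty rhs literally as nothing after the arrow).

  | aaa => aa => a
  | bab
  | bbabbabbbb => bbabbab
  | bbbb => b

aa->a; aab->aa; bbb->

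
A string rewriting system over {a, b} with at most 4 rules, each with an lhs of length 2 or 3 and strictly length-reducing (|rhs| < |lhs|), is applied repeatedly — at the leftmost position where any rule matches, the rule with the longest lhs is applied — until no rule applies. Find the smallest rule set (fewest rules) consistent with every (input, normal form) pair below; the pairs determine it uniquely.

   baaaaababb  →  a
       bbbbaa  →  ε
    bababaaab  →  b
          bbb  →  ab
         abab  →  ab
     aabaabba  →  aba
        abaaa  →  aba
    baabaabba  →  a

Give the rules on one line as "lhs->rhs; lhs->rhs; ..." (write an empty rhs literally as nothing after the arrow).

  | baaaaababb => baaababb => bababb => babb => bb => a
  | bbbbaa => abbaa => aaaa => aa => ε
  | bababaaab => babaaab => baaab => bab => b
  | bbb => ab

aa->; bab->b; bb->a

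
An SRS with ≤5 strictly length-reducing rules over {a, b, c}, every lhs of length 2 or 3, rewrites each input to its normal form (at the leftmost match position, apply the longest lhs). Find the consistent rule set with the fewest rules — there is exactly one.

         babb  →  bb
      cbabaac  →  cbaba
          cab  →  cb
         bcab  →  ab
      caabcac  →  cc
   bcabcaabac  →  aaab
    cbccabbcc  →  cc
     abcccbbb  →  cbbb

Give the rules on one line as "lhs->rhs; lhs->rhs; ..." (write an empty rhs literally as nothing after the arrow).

  | babb => bb
  | cbabaac => cbaba
  | cab => cb
  | bcab => ab

abb->b; ac->; bc->; ca->c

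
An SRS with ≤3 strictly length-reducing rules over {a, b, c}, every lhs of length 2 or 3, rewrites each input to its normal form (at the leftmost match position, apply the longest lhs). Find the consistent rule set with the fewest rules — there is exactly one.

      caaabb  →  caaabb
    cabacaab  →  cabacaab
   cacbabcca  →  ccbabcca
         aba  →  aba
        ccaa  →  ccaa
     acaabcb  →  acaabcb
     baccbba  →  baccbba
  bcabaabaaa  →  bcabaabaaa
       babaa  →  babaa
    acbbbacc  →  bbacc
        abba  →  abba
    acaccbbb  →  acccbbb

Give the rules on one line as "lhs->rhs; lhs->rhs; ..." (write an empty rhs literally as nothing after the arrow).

  | caaabb
  | cabacaab
  | cacbabcca => ccbabcca
  | aba

acb->; cac->cc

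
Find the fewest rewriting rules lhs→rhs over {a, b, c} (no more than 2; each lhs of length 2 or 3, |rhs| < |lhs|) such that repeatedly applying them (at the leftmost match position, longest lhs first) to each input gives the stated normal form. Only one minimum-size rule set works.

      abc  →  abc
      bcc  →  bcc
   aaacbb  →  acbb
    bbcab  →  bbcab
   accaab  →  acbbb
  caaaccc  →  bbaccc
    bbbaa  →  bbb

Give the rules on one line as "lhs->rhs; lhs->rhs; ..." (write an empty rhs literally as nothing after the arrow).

  | abc
  | bcc
  | aaacbb => acbb
  | bbcab

aa->; caa->bb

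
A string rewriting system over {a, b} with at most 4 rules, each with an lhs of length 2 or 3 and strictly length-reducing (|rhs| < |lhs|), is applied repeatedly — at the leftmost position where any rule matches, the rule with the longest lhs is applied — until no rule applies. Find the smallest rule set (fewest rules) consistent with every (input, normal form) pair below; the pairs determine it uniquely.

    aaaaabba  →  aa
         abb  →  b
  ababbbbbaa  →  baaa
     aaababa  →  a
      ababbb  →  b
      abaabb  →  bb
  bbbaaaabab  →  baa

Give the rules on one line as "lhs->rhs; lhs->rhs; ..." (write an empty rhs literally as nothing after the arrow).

  | aaaaabba => aaaba => aa
  | abb => b
  | ababbbbbaa => bbbbbbaa => babbbaa => bbbaa => baaa
  | aaababa => aaba => a

aab->; ab->; aba->b; bbb->ba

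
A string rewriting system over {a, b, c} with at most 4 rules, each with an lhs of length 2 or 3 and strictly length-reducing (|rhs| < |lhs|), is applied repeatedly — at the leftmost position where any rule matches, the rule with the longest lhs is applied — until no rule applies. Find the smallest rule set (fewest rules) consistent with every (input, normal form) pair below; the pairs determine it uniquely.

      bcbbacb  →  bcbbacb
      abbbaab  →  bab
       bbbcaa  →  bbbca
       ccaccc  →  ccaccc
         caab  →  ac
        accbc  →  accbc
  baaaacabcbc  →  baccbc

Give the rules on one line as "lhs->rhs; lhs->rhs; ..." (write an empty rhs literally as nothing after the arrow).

  | bcbbacb
  | abbbaab => baab => bab
  | bbbcaa => bbbca
  | ccaccc

aa->a; abb->; cab->ac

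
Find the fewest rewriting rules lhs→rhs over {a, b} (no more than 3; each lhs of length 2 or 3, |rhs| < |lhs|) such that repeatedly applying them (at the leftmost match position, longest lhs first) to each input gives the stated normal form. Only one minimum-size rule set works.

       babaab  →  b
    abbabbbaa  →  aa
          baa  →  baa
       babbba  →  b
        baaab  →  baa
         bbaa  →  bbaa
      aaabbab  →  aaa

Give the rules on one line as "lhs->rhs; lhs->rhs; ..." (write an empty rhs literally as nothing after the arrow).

  | babaab => bab => b
  | abbabbbaa => aabbbaa => aabaa => aa
  | baa
  | babbba => baba => b

ab->; aba->; abb->a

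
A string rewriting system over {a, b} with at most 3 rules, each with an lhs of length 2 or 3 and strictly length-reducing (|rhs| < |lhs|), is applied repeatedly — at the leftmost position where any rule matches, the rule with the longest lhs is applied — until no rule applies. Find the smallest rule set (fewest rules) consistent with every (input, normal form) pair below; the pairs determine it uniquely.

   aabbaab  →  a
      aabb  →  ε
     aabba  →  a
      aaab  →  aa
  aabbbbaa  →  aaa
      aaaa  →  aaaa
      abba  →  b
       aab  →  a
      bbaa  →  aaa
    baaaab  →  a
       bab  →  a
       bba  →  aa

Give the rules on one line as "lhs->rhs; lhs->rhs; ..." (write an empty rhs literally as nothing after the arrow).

ab->; ba->b; bb->a

  | aabbaab => abaab => aab => a
  | aabb => ab => ε
  | aabba => aba => a
  | aaab => aa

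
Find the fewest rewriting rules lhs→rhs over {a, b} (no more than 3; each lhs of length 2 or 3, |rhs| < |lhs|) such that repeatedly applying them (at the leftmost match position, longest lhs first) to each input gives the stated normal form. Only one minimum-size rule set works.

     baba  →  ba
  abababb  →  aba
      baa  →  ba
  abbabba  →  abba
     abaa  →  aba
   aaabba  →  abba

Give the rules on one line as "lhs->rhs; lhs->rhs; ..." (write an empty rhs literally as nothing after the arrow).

  | baba => baa => ba
  | abababb => abaabb => ababb => abab => aba
  | baa => ba
  | abbabba => abbaba => abbaa => abba

aa->a; bab->ba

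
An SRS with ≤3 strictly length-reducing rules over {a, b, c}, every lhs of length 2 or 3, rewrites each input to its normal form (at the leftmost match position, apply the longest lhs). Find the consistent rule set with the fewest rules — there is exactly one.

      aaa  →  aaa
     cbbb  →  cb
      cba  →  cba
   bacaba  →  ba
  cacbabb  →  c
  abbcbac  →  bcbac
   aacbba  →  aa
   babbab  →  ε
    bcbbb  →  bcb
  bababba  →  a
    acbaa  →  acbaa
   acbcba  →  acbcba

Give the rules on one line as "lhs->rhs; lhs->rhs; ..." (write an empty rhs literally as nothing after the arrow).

  | aaa
  | cbbb => cb
  | cba
  | bacaba => baba => ba

ab->; bb->; ca->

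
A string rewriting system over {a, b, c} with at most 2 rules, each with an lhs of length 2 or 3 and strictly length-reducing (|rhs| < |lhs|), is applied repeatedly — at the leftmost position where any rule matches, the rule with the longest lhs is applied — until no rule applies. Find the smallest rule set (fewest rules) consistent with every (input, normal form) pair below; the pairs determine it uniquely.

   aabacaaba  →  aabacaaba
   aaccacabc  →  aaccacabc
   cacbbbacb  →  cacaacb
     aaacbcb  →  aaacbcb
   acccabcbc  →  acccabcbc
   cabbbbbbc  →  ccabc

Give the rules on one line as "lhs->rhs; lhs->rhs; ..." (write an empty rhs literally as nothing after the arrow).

abb->c; bbb->a

  | aabacaaba
  | aaccacabc
  | cacbbbacb => cacaacb
  | aaacbcb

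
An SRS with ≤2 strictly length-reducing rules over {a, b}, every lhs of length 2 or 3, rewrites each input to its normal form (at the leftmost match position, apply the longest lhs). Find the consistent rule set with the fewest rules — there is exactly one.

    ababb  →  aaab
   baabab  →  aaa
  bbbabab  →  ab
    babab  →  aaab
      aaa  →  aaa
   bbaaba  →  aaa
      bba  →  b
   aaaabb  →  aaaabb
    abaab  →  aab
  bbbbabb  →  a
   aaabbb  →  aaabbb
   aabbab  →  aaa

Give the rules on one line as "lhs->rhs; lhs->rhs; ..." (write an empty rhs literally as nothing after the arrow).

ba->; bab->aa

  | ababb => aaab
  | baabab => abab => aaa
  | bbbabab => bbaaab => baab => ab
  | babab => aaab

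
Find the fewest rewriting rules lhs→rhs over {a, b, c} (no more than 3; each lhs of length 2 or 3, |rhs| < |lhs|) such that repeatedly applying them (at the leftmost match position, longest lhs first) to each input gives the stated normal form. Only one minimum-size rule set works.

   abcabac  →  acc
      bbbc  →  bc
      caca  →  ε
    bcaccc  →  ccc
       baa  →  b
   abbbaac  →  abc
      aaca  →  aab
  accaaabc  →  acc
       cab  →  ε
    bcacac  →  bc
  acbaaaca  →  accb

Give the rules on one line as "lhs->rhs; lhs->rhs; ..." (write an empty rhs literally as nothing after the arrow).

ba->c; bb->; ca->b

  | abcabac => abbbac => abac => acc
  | bbbc => bc
  | caca => bca => bb => ε
  | bcaccc => bbccc => ccc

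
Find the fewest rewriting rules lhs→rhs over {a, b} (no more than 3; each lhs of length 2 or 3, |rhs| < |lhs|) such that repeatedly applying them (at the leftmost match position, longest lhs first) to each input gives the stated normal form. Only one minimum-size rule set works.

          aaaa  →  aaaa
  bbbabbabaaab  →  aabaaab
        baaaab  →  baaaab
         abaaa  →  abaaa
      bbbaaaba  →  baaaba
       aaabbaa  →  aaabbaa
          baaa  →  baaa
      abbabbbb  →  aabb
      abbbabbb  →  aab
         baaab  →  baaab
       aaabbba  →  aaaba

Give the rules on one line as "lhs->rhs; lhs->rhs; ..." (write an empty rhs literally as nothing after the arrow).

  | aaaa
  | bbbabbabaaab => babbabaaab => abbabaaab => ababaaab => aabaaab
  | baaaab
  | abaaa

bab->ab; bbb->b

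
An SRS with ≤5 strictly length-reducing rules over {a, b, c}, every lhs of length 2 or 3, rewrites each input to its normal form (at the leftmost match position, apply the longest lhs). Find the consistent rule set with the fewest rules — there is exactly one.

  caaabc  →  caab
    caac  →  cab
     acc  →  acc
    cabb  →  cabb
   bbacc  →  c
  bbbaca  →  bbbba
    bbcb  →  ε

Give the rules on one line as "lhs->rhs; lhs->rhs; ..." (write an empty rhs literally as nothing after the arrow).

  | caaabc => caaac => caab
  | caac => cab
  | acc
  | cabb

aac->ab; bac->bb; bc->c; cb->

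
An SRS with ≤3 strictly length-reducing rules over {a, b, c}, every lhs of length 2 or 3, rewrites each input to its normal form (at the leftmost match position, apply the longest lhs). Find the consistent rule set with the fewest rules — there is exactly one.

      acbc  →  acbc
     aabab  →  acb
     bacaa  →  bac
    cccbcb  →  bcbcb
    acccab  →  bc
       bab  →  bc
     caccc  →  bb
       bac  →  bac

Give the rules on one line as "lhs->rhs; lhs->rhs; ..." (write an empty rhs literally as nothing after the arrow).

ab->c; ca->c; cc->b

  | acbc
  | aabab => acab => acb
  | bacaa => baca => bac
  | cccbcb => bcbcb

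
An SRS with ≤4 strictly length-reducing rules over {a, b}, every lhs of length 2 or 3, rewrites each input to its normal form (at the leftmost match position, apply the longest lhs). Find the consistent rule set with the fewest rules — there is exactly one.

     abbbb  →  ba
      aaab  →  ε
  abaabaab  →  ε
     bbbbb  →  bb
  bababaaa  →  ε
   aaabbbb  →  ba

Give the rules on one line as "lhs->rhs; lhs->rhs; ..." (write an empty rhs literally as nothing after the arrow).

  | abbbb => bbb => ba
  | aaab => ab => ε
  | abaabaab => aabaab => baab => ab => ε
  | bbbbb => babb => bb

aa->; ab->; baa->a; bbb->ba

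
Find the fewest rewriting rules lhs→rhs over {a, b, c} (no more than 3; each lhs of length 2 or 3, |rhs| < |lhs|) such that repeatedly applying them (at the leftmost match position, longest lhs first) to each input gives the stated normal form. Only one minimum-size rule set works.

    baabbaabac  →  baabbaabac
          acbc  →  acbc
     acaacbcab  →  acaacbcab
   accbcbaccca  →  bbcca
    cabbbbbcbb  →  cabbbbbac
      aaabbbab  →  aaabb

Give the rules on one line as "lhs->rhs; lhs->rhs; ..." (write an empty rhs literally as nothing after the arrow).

acc->bc; bab->; cbb->ac

  | baabbaabac
  | acbc
  | acaacbcab
  | accbcbaccca => bcbcbaccca => bcbcbbcca => bcbaccca => bcbbcca => baccca => bbcca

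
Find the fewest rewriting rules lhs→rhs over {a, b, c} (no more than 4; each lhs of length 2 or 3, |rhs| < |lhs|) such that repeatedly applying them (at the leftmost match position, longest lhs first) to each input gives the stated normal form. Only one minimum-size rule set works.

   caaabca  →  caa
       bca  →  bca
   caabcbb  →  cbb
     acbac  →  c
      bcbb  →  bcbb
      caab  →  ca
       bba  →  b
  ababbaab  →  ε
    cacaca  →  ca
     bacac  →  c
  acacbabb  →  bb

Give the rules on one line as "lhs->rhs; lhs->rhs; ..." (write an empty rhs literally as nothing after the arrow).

  | caaabca => caaca => caa
  | bca
  | caabcbb => cacbb => cbb
  | acbac => bac => c

ab->; ac->; ba->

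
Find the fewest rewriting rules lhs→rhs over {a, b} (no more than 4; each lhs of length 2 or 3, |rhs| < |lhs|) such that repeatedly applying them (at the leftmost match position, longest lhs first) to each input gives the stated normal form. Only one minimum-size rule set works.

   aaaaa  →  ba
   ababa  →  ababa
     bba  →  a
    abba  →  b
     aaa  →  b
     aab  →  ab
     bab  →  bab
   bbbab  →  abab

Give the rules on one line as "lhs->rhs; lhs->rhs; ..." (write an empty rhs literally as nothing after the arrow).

aa->a; aaa->b; bb->a

  | aaaaa => baa => ba
  | ababa
  | bba => aa => a
  | abba => aaa => b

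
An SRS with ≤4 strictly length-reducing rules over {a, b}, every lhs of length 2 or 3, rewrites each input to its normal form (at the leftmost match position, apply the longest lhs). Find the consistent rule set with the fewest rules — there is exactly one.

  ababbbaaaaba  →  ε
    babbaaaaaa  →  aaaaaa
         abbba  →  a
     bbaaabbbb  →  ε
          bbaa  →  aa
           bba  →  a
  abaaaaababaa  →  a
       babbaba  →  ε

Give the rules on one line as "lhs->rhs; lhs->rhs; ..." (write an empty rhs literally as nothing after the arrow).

ab->b; ba->; bb->; bbb->bb

  | ababbbaaaaba => babbbaaaaba => bbbaaaaba => bbaaaaba => aaaaba => aaaba => aaba => aba => ba => ε
  | babbaaaaaa => bbaaaaaa => aaaaaa
  | abbba => bbba => bba => a
  | bbaaabbbb => aaabbbb => aabbbb => abbbb => bbbb => bbb => bb => ε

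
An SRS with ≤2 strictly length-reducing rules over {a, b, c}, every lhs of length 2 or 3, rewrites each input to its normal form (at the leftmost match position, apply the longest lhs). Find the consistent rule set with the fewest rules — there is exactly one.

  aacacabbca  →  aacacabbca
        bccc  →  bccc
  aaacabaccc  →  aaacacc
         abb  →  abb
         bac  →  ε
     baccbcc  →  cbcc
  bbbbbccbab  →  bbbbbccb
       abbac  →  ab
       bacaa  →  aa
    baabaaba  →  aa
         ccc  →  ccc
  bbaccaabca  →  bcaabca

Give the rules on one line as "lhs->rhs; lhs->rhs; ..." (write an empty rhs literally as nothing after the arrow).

  | aacacabbca
  | bccc
  | aaacabaccc => aaacacc
  | abb

ba->; bac->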